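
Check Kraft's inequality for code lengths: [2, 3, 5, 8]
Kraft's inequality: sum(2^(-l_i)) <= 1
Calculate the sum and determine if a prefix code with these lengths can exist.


Sum = 2^(-2) + 2^(-3) + 2^(-5) + 2^(-8)
    = 0.25 + 0.125 + 0.03125 + 0.00390625
    = 105/256 = 0.41015625
Since 0.41015625 <= 1, Kraft's inequality IS satisfied.
A prefix code with these lengths CAN exist.

Kraft sum = 0.41015625. Satisfied.


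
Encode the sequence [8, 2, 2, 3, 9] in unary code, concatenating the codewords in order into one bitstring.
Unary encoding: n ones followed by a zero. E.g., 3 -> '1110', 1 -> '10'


Encode each number as n ones followed by a terminating 0:
  8 -> 111111110 (9 bits)
  2 -> 110 (3 bits)
  2 -> 110 (3 bits)
  3 -> 1110 (4 bits)
  9 -> 1111111110 (10 bits)
Total length = 9 + 3 + 3 + 4 + 10 = 29 bits.

Unary([8, 2, 2, 3, 9]) = 11111111011011011101111111110 (29 bits)


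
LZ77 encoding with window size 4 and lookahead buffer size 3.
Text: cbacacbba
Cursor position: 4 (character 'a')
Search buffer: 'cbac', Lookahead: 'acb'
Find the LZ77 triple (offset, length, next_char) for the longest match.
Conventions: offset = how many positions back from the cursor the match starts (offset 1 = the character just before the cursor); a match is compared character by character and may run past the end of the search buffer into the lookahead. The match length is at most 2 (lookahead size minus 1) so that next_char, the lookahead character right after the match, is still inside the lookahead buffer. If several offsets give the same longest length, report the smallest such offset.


Try each offset into the search buffer:
  offset=1 (pos 3, char 'c'): match length 0
  offset=2 (pos 2, char 'a'): match length 2
  offset=3 (pos 1, char 'b'): match length 0
  offset=4 (pos 0, char 'c'): match length 0
Longest match has length 2 at offset 2.
next_char = character at position 4 + 2 = 6 -> 'b'

Best match: offset=2, length=2 (matching 'ac' starting at position 2)
LZ77 triple: (2, 2, 'b')


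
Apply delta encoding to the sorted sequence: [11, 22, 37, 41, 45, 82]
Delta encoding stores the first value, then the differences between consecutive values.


First value: 11
Deltas:
  22 - 11 = 11
  37 - 22 = 15
  41 - 37 = 4
  45 - 41 = 4
  82 - 45 = 37


Delta encoded: [11, 11, 15, 4, 4, 37]


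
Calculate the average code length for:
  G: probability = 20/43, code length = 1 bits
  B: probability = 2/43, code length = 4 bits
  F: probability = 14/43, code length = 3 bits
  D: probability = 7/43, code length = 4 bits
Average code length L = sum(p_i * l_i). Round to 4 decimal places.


Weighted contributions p_i * l_i:
  G: (20/43) * 1 = 20/43
  B: (2/43) * 4 = 8/43
  F: (14/43) * 3 = 42/43
  D: (7/43) * 4 = 28/43
Sum = (20 + 8 + 42 + 28)/43 = 98/43

L = 98/43 = 2.2791 bits/symbol


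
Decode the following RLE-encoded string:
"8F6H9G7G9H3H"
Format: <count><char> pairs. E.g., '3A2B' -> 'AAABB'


Expanding each <count><char> pair:
  8F -> 'FFFFFFFF'
  6H -> 'HHHHHH'
  9G -> 'GGGGGGGGG'
  7G -> 'GGGGGGG'
  9H -> 'HHHHHHHHH'
  3H -> 'HHH'

Decoded = FFFFFFFFHHHHHHGGGGGGGGGGGGGGGGHHHHHHHHHHHH


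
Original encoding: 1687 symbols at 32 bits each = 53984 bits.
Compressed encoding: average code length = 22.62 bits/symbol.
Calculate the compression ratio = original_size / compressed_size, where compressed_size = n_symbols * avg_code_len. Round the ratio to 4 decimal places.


original_size = n_symbols * orig_bits = 1687 * 32 = 53984 bits
compressed_size = n_symbols * avg_code_len = 1687 * 22.62 = 38159.94 bits
ratio = original_size / compressed_size = 53984 / 38159.94 = 1.4147

Compression ratio = 1.4147


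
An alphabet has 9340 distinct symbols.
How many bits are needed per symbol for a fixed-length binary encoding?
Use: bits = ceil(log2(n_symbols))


log2(9340) = 13.1892
Bracket: 2^13 = 8192 < 9340 <= 2^14 = 16384
So ceil(log2(9340)) = 14

bits = ceil(log2(9340)) = ceil(13.1892) = 14 bits


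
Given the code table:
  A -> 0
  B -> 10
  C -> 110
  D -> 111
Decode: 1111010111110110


Decoding:
111 -> D
10 -> B
10 -> B
111 -> D
110 -> C
110 -> C


Result: DBBDCC


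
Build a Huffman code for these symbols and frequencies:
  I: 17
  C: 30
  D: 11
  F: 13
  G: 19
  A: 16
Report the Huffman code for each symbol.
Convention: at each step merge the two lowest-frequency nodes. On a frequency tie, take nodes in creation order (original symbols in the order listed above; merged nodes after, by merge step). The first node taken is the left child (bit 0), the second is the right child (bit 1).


Huffman tree construction:
Step 1: Merge D(11) + F(13) = 24
Step 2: Merge A(16) + I(17) = 33
Step 3: Merge G(19) + (D+F)(24) = 43
Step 4: Merge C(30) + (A+I)(33) = 63
Step 5: Merge (G+(D+F))(43) + (C+(A+I))(63) = 106
Read each symbol's code off the tree from the root (left child = 0, right child = 1).

Codes:
  I: 111 (length 3)
  C: 10 (length 2)
  D: 010 (length 3)
  F: 011 (length 3)
  G: 00 (length 2)
  A: 110 (length 3)
Average code length: 269/106 = 2.5377 bits/symbol


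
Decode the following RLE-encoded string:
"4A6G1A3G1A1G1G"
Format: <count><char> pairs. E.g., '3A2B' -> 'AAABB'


Expanding each <count><char> pair:
  4A -> 'AAAA'
  6G -> 'GGGGGG'
  1A -> 'A'
  3G -> 'GGG'
  1A -> 'A'
  1G -> 'G'
  1G -> 'G'

Decoded = AAAAGGGGGGAGGGAGG


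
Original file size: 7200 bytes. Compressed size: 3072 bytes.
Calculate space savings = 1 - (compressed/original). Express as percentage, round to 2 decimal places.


ratio = compressed/original = 3072/7200 = 0.426667
savings = 1 - ratio = 1 - 0.426667 = 0.573333
as a percentage: 0.573333 * 100 = 57.33%

Space savings = 1 - 3072/7200 = 57.33%


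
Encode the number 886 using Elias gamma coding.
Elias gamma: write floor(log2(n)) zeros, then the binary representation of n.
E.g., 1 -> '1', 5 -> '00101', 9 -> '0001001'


num_bits = floor(log2(886)) + 1 = 10
leading_zeros = num_bits - 1 = 9
binary(886) = 1101110110

Elias gamma(886) = '000000000' + '1101110110' = 0000000001101110110 (19 bits)


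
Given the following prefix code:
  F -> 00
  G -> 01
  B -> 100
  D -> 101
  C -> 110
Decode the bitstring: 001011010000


Decoding step by step:
Bits 00 -> F
Bits 101 -> D
Bits 101 -> D
Bits 00 -> F
Bits 00 -> F


Decoded message: FDDFF


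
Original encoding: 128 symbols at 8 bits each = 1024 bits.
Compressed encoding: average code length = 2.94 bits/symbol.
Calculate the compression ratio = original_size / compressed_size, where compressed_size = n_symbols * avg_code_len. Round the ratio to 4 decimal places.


original_size = n_symbols * orig_bits = 128 * 8 = 1024 bits
compressed_size = n_symbols * avg_code_len = 128 * 2.94 = 376.32 bits
ratio = original_size / compressed_size = 1024 / 376.32 = 2.7211

Compression ratio = 2.7211


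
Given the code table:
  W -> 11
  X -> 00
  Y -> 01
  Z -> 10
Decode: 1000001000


Decoding:
10 -> Z
00 -> X
00 -> X
10 -> Z
00 -> X


Result: ZXXZX


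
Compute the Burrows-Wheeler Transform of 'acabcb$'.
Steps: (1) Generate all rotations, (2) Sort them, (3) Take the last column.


Rotations (sorted):
  0: $acabcb -> last char: b
  1: abcb$ac -> last char: c
  2: acabcb$ -> last char: $
  3: b$acabc -> last char: c
  4: bcb$aca -> last char: a
  5: cabcb$a -> last char: a
  6: cb$acab -> last char: b


BWT = bc$caab


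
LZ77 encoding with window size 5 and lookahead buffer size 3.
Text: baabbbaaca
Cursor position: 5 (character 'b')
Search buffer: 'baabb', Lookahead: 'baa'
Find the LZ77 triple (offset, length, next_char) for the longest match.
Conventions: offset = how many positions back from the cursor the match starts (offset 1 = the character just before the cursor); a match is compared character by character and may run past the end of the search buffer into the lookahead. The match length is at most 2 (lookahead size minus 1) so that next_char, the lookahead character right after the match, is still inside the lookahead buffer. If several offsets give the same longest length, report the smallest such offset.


Try each offset into the search buffer:
  offset=1 (pos 4, char 'b'): match length 1
  offset=2 (pos 3, char 'b'): match length 1
  offset=3 (pos 2, char 'a'): match length 0
  offset=4 (pos 1, char 'a'): match length 0
  offset=5 (pos 0, char 'b'): match length 2
Longest match has length 2 at offset 5.
next_char = character at position 5 + 2 = 7 -> 'a'

Best match: offset=5, length=2 (matching 'ba' starting at position 0)
LZ77 triple: (5, 2, 'a')


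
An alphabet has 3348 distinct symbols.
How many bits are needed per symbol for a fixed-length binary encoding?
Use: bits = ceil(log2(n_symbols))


log2(3348) = 11.7091
Bracket: 2^11 = 2048 < 3348 <= 2^12 = 4096
So ceil(log2(3348)) = 12

bits = ceil(log2(3348)) = ceil(11.7091) = 12 bits


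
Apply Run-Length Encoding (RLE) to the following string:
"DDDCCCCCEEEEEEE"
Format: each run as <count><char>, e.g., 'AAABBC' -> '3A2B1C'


Scanning runs left to right:
  i=0: run of 'D' x 3 -> '3D'
  i=3: run of 'C' x 5 -> '5C'
  i=8: run of 'E' x 7 -> '7E'

RLE = 3D5C7E


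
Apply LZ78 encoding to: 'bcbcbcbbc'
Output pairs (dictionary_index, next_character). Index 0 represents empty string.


LZ78 encoding steps:
Dictionary: {0: ''}
Step 1: w='' (idx 0), next='b' -> output (0, 'b'), add 'b' as idx 1
Step 2: w='' (idx 0), next='c' -> output (0, 'c'), add 'c' as idx 2
Step 3: w='b' (idx 1), next='c' -> output (1, 'c'), add 'bc' as idx 3
Step 4: w='bc' (idx 3), next='b' -> output (3, 'b'), add 'bcb' as idx 4
Step 5: w='bc' (idx 3), end of input -> output (3, '')


Encoded: [(0, 'b'), (0, 'c'), (1, 'c'), (3, 'b'), (3, '')]


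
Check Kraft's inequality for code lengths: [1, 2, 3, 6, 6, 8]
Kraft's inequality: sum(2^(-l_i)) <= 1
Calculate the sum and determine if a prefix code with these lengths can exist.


Sum = 2^(-1) + 2^(-2) + 2^(-3) + 2^(-6) + 2^(-6) + 2^(-8)
    = 0.5 + 0.25 + 0.125 + 0.015625 + 0.015625 + 0.00390625
    = 233/256 = 0.91015625
Since 0.91015625 <= 1, Kraft's inequality IS satisfied.
A prefix code with these lengths CAN exist.

Kraft sum = 0.91015625. Satisfied.


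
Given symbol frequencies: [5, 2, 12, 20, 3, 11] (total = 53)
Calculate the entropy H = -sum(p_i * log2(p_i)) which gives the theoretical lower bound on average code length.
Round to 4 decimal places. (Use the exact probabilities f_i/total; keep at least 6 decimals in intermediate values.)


Per-symbol terms -p_i * log2(p_i) with p_i = f_i/53:
  p = 5/53 = 0.094340: log2(p) = -3.405992, -p*log2(p) = 0.321320
  p = 2/53 = 0.037736: log2(p) = -4.727920, -p*log2(p) = 0.178412
  p = 12/53 = 0.226415: log2(p) = -2.142958, -p*log2(p) = 0.485198
  p = 20/53 = 0.377358: log2(p) = -1.405992, -p*log2(p) = 0.530563
  p = 3/53 = 0.056604: log2(p) = -4.142958, -p*log2(p) = 0.234507
  p = 11/53 = 0.207547: log2(p) = -2.268489, -p*log2(p) = 0.470818
H = 0.321320 + 0.178412 + 0.485198 + 0.530563 + 0.234507 + 0.470818 = 2.220818

H = 2.2208 bits/symbol


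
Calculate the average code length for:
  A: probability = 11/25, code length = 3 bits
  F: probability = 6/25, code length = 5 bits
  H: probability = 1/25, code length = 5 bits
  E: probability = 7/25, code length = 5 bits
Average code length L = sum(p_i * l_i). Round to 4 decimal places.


Weighted contributions p_i * l_i:
  A: (11/25) * 3 = 33/25
  F: (6/25) * 5 = 30/25
  H: (1/25) * 5 = 5/25
  E: (7/25) * 5 = 35/25
Sum = (33 + 30 + 5 + 35)/25 = 103/25

L = 103/25 = 4.1200 bits/symbol


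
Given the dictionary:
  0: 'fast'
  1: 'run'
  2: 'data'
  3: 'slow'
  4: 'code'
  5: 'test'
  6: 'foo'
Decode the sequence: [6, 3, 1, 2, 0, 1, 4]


Look up each index in the dictionary:
  6 -> 'foo'
  3 -> 'slow'
  1 -> 'run'
  2 -> 'data'
  0 -> 'fast'
  1 -> 'run'
  4 -> 'code'

Decoded: "foo slow run data fast run code"


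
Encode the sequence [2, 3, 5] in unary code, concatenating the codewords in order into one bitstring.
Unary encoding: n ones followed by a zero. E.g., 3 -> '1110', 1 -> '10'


Encode each number as n ones followed by a terminating 0:
  2 -> 110 (3 bits)
  3 -> 1110 (4 bits)
  5 -> 111110 (6 bits)
Total length = 3 + 4 + 6 = 13 bits.

Unary([2, 3, 5]) = 1101110111110 (13 bits)


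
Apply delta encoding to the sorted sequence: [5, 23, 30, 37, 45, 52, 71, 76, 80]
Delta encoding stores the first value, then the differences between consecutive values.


First value: 5
Deltas:
  23 - 5 = 18
  30 - 23 = 7
  37 - 30 = 7
  45 - 37 = 8
  52 - 45 = 7
  71 - 52 = 19
  76 - 71 = 5
  80 - 76 = 4


Delta encoded: [5, 18, 7, 7, 8, 7, 19, 5, 4]


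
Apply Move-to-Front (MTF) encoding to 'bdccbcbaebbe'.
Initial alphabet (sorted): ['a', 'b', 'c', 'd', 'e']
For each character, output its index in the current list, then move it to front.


MTF encoding:
'b': index 1 in ['a', 'b', 'c', 'd', 'e'] -> ['b', 'a', 'c', 'd', 'e']
'd': index 3 in ['b', 'a', 'c', 'd', 'e'] -> ['d', 'b', 'a', 'c', 'e']
'c': index 3 in ['d', 'b', 'a', 'c', 'e'] -> ['c', 'd', 'b', 'a', 'e']
'c': index 0 in ['c', 'd', 'b', 'a', 'e'] -> ['c', 'd', 'b', 'a', 'e']
'b': index 2 in ['c', 'd', 'b', 'a', 'e'] -> ['b', 'c', 'd', 'a', 'e']
'c': index 1 in ['b', 'c', 'd', 'a', 'e'] -> ['c', 'b', 'd', 'a', 'e']
'b': index 1 in ['c', 'b', 'd', 'a', 'e'] -> ['b', 'c', 'd', 'a', 'e']
'a': index 3 in ['b', 'c', 'd', 'a', 'e'] -> ['a', 'b', 'c', 'd', 'e']
'e': index 4 in ['a', 'b', 'c', 'd', 'e'] -> ['e', 'a', 'b', 'c', 'd']
'b': index 2 in ['e', 'a', 'b', 'c', 'd'] -> ['b', 'e', 'a', 'c', 'd']
'b': index 0 in ['b', 'e', 'a', 'c', 'd'] -> ['b', 'e', 'a', 'c', 'd']
'e': index 1 in ['b', 'e', 'a', 'c', 'd'] -> ['e', 'b', 'a', 'c', 'd']


Output: [1, 3, 3, 0, 2, 1, 1, 3, 4, 2, 0, 1]


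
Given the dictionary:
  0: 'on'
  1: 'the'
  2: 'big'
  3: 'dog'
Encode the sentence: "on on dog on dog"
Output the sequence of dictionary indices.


Look up each word in the dictionary:
  'on' -> 0
  'on' -> 0
  'dog' -> 3
  'on' -> 0
  'dog' -> 3

Encoded: [0, 0, 3, 0, 3]


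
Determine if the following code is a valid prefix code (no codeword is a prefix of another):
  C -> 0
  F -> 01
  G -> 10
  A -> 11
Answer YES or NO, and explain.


Checking each pair (does one codeword prefix another?):
  C='0' vs F='01': prefix -- VIOLATION

NO -- this is NOT a valid prefix code. C (0) is a prefix of F (01).


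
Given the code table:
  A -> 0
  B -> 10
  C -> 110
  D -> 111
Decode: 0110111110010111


Decoding:
0 -> A
110 -> C
111 -> D
110 -> C
0 -> A
10 -> B
111 -> D


Result: ACDCABD


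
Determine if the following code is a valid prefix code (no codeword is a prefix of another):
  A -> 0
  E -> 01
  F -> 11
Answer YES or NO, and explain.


Checking each pair (does one codeword prefix another?):
  A='0' vs E='01': prefix -- VIOLATION

NO -- this is NOT a valid prefix code. A (0) is a prefix of E (01).


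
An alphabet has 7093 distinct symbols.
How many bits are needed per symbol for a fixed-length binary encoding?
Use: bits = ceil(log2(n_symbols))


log2(7093) = 12.7922
Bracket: 2^12 = 4096 < 7093 <= 2^13 = 8192
So ceil(log2(7093)) = 13

bits = ceil(log2(7093)) = ceil(12.7922) = 13 bits


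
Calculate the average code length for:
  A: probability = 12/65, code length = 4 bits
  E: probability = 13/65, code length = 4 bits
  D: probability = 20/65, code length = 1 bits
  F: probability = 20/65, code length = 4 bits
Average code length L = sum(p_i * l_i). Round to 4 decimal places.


Weighted contributions p_i * l_i:
  A: (12/65) * 4 = 48/65
  E: (13/65) * 4 = 52/65
  D: (20/65) * 1 = 20/65
  F: (20/65) * 4 = 80/65
Sum = (48 + 52 + 20 + 80)/65 = 200/65

L = 200/65 = 3.0769 bits/symbol


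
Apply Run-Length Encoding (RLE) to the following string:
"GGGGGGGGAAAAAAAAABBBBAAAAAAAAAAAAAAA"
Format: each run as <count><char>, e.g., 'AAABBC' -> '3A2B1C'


Scanning runs left to right:
  i=0: run of 'G' x 8 -> '8G'
  i=8: run of 'A' x 9 -> '9A'
  i=17: run of 'B' x 4 -> '4B'
  i=21: run of 'A' x 15 -> '15A'

RLE = 8G9A4B15A


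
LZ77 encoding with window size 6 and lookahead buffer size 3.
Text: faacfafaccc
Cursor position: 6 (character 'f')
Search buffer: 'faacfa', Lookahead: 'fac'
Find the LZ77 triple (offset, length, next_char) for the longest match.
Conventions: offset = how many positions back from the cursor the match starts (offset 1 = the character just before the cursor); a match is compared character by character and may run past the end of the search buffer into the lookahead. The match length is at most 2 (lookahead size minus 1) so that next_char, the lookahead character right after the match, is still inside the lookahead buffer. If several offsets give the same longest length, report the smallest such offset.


Try each offset into the search buffer:
  offset=1 (pos 5, char 'a'): match length 0
  offset=2 (pos 4, char 'f'): match length 2
  offset=3 (pos 3, char 'c'): match length 0
  offset=4 (pos 2, char 'a'): match length 0
  offset=5 (pos 1, char 'a'): match length 0
  offset=6 (pos 0, char 'f'): match length 2
Longest match has length 2, found at offsets 2, 6; take the smallest, offset 2.
next_char = character at position 6 + 2 = 8 -> 'c'

Best match: offset=2, length=2 (matching 'fa' starting at position 4)
LZ77 triple: (2, 2, 'c')


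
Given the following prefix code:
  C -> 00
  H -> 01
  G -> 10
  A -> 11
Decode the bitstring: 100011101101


Decoding step by step:
Bits 10 -> G
Bits 00 -> C
Bits 11 -> A
Bits 10 -> G
Bits 11 -> A
Bits 01 -> H


Decoded message: GCAGAH


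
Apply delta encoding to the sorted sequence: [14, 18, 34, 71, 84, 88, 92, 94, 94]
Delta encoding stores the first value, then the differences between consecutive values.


First value: 14
Deltas:
  18 - 14 = 4
  34 - 18 = 16
  71 - 34 = 37
  84 - 71 = 13
  88 - 84 = 4
  92 - 88 = 4
  94 - 92 = 2
  94 - 94 = 0


Delta encoded: [14, 4, 16, 37, 13, 4, 4, 2, 0]


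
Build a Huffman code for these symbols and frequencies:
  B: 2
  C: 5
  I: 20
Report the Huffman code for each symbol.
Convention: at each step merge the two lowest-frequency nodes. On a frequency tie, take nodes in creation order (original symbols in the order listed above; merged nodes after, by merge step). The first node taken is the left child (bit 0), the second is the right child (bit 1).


Huffman tree construction:
Step 1: Merge B(2) + C(5) = 7
Step 2: Merge (B+C)(7) + I(20) = 27
Read each symbol's code off the tree from the root (left child = 0, right child = 1).

Codes:
  B: 00 (length 2)
  C: 01 (length 2)
  I: 1 (length 1)
Average code length: 34/27 = 1.2593 bits/symbol


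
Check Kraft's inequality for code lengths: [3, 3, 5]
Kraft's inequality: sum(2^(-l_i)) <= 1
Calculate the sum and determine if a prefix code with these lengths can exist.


Sum = 2^(-3) + 2^(-3) + 2^(-5)
    = 0.125 + 0.125 + 0.03125
    = 9/32 = 0.28125
Since 0.28125 <= 1, Kraft's inequality IS satisfied.
A prefix code with these lengths CAN exist.

Kraft sum = 0.28125. Satisfied.


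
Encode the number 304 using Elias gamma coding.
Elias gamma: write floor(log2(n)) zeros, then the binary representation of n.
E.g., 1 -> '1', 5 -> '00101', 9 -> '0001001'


num_bits = floor(log2(304)) + 1 = 9
leading_zeros = num_bits - 1 = 8
binary(304) = 100110000

Elias gamma(304) = '00000000' + '100110000' = 00000000100110000 (17 bits)


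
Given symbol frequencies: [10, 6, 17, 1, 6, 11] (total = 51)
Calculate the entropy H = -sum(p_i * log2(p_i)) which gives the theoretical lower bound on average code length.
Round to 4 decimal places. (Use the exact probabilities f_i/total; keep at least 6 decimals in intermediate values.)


Per-symbol terms -p_i * log2(p_i) with p_i = f_i/51:
  p = 10/51 = 0.196078: log2(p) = -2.350497, -p*log2(p) = 0.460882
  p = 6/51 = 0.117647: log2(p) = -3.087463, -p*log2(p) = 0.363231
  p = 17/51 = 0.333333: log2(p) = -1.584963, -p*log2(p) = 0.528321
  p = 1/51 = 0.019608: log2(p) = -5.672425, -p*log2(p) = 0.111224
  p = 6/51 = 0.117647: log2(p) = -3.087463, -p*log2(p) = 0.363231
  p = 11/51 = 0.215686: log2(p) = -2.212994, -p*log2(p) = 0.477312
H = 0.460882 + 0.363231 + 0.528321 + 0.111224 + 0.363231 + 0.477312 = 2.304201

H = 2.3042 bits/symbol


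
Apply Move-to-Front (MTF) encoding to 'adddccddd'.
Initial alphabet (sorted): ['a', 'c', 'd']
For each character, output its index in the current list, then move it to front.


MTF encoding:
'a': index 0 in ['a', 'c', 'd'] -> ['a', 'c', 'd']
'd': index 2 in ['a', 'c', 'd'] -> ['d', 'a', 'c']
'd': index 0 in ['d', 'a', 'c'] -> ['d', 'a', 'c']
'd': index 0 in ['d', 'a', 'c'] -> ['d', 'a', 'c']
'c': index 2 in ['d', 'a', 'c'] -> ['c', 'd', 'a']
'c': index 0 in ['c', 'd', 'a'] -> ['c', 'd', 'a']
'd': index 1 in ['c', 'd', 'a'] -> ['d', 'c', 'a']
'd': index 0 in ['d', 'c', 'a'] -> ['d', 'c', 'a']
'd': index 0 in ['d', 'c', 'a'] -> ['d', 'c', 'a']


Output: [0, 2, 0, 0, 2, 0, 1, 0, 0]


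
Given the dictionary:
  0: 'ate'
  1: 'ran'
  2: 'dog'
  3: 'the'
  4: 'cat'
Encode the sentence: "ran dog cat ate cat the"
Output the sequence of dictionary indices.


Look up each word in the dictionary:
  'ran' -> 1
  'dog' -> 2
  'cat' -> 4
  'ate' -> 0
  'cat' -> 4
  'the' -> 3

Encoded: [1, 2, 4, 0, 4, 3]


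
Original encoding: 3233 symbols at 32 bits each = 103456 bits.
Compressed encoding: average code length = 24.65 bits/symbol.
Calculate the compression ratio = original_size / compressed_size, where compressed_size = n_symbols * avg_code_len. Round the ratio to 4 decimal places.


original_size = n_symbols * orig_bits = 3233 * 32 = 103456 bits
compressed_size = n_symbols * avg_code_len = 3233 * 24.65 = 79693.45 bits
ratio = original_size / compressed_size = 103456 / 79693.45 = 1.2982

Compression ratio = 1.2982


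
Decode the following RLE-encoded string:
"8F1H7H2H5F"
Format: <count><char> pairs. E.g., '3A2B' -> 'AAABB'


Expanding each <count><char> pair:
  8F -> 'FFFFFFFF'
  1H -> 'H'
  7H -> 'HHHHHHH'
  2H -> 'HH'
  5F -> 'FFFFF'

Decoded = FFFFFFFFHHHHHHHHHHFFFFF


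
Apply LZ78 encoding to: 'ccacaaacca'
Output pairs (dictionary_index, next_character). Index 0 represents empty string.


LZ78 encoding steps:
Dictionary: {0: ''}
Step 1: w='' (idx 0), next='c' -> output (0, 'c'), add 'c' as idx 1
Step 2: w='c' (idx 1), next='a' -> output (1, 'a'), add 'ca' as idx 2
Step 3: w='ca' (idx 2), next='a' -> output (2, 'a'), add 'caa' as idx 3
Step 4: w='' (idx 0), next='a' -> output (0, 'a'), add 'a' as idx 4
Step 5: w='c' (idx 1), next='c' -> output (1, 'c'), add 'cc' as idx 5
Step 6: w='a' (idx 4), end of input -> output (4, '')


Encoded: [(0, 'c'), (1, 'a'), (2, 'a'), (0, 'a'), (1, 'c'), (4, '')]


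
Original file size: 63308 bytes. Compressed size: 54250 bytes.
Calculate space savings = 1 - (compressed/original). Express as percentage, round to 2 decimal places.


ratio = compressed/original = 54250/63308 = 0.856922
savings = 1 - ratio = 1 - 0.856922 = 0.143078
as a percentage: 0.143078 * 100 = 14.31%

Space savings = 1 - 54250/63308 = 14.31%


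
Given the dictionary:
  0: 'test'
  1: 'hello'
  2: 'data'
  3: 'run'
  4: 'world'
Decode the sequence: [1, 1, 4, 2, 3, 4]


Look up each index in the dictionary:
  1 -> 'hello'
  1 -> 'hello'
  4 -> 'world'
  2 -> 'data'
  3 -> 'run'
  4 -> 'world'

Decoded: "hello hello world data run world"


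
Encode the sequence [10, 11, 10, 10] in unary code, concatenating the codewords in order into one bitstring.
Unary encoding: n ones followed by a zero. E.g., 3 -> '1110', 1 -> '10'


Encode each number as n ones followed by a terminating 0:
  10 -> 11111111110 (11 bits)
  11 -> 111111111110 (12 bits)
  10 -> 11111111110 (11 bits)
  10 -> 11111111110 (11 bits)
Total length = 11 + 12 + 11 + 11 = 45 bits.

Unary([10, 11, 10, 10]) = 111111111101111111111101111111111011111111110 (45 bits)


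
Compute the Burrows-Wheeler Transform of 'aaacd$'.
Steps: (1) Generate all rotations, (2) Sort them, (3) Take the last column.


Rotations (sorted):
  0: $aaacd -> last char: d
  1: aaacd$ -> last char: $
  2: aacd$a -> last char: a
  3: acd$aa -> last char: a
  4: cd$aaa -> last char: a
  5: d$aaac -> last char: c


BWT = d$aaac


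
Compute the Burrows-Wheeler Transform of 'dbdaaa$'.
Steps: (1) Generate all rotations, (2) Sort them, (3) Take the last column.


Rotations (sorted):
  0: $dbdaaa -> last char: a
  1: a$dbdaa -> last char: a
  2: aa$dbda -> last char: a
  3: aaa$dbd -> last char: d
  4: bdaaa$d -> last char: d
  5: daaa$db -> last char: b
  6: dbdaaa$ -> last char: $


BWT = aaaddb$


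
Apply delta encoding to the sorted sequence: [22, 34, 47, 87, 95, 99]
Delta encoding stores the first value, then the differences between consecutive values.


First value: 22
Deltas:
  34 - 22 = 12
  47 - 34 = 13
  87 - 47 = 40
  95 - 87 = 8
  99 - 95 = 4


Delta encoded: [22, 12, 13, 40, 8, 4]


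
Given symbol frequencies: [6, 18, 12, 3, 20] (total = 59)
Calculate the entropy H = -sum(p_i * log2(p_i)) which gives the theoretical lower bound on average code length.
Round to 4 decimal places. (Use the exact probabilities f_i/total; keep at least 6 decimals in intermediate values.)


Per-symbol terms -p_i * log2(p_i) with p_i = f_i/59:
  p = 6/59 = 0.101695: log2(p) = -3.297681, -p*log2(p) = 0.335357
  p = 18/59 = 0.305085: log2(p) = -1.712718, -p*log2(p) = 0.522524
  p = 12/59 = 0.203390: log2(p) = -2.297681, -p*log2(p) = 0.467325
  p = 3/59 = 0.050847: log2(p) = -4.297681, -p*log2(p) = 0.218526
  p = 20/59 = 0.338983: log2(p) = -1.560715, -p*log2(p) = 0.529056
H = 0.335357 + 0.522524 + 0.467325 + 0.218526 + 0.529056 = 2.072788

H = 2.0728 bits/symbol


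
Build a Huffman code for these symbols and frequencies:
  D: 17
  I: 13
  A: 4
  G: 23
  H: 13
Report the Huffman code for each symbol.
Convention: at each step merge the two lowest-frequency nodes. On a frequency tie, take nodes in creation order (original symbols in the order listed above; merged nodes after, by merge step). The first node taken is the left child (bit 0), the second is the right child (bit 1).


Huffman tree construction:
Step 1: Merge A(4) + I(13) = 17
Step 2: Merge H(13) + D(17) = 30
Step 3: Merge (A+I)(17) + G(23) = 40
Step 4: Merge (H+D)(30) + ((A+I)+G)(40) = 70
Read each symbol's code off the tree from the root (left child = 0, right child = 1).

Codes:
  D: 01 (length 2)
  I: 101 (length 3)
  A: 100 (length 3)
  G: 11 (length 2)
  H: 00 (length 2)
Average code length: 157/70 = 2.2429 bits/symbol


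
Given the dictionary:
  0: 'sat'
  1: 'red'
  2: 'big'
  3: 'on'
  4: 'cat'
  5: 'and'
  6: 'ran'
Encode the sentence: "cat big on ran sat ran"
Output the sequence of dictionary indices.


Look up each word in the dictionary:
  'cat' -> 4
  'big' -> 2
  'on' -> 3
  'ran' -> 6
  'sat' -> 0
  'ran' -> 6

Encoded: [4, 2, 3, 6, 0, 6]


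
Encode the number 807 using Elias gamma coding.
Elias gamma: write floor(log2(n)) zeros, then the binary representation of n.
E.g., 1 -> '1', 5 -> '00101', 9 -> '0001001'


num_bits = floor(log2(807)) + 1 = 10
leading_zeros = num_bits - 1 = 9
binary(807) = 1100100111

Elias gamma(807) = '000000000' + '1100100111' = 0000000001100100111 (19 bits)


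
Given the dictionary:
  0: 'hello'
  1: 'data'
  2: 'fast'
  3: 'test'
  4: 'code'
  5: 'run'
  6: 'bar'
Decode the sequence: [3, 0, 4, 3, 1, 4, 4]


Look up each index in the dictionary:
  3 -> 'test'
  0 -> 'hello'
  4 -> 'code'
  3 -> 'test'
  1 -> 'data'
  4 -> 'code'
  4 -> 'code'

Decoded: "test hello code test data code code"


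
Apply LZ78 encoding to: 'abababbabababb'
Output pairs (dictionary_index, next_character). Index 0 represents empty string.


LZ78 encoding steps:
Dictionary: {0: ''}
Step 1: w='' (idx 0), next='a' -> output (0, 'a'), add 'a' as idx 1
Step 2: w='' (idx 0), next='b' -> output (0, 'b'), add 'b' as idx 2
Step 3: w='a' (idx 1), next='b' -> output (1, 'b'), add 'ab' as idx 3
Step 4: w='ab' (idx 3), next='b' -> output (3, 'b'), add 'abb' as idx 4
Step 5: w='ab' (idx 3), next='a' -> output (3, 'a'), add 'aba' as idx 5
Step 6: w='b' (idx 2), next='a' -> output (2, 'a'), add 'ba' as idx 6
Step 7: w='b' (idx 2), next='b' -> output (2, 'b'), add 'bb' as idx 7


Encoded: [(0, 'a'), (0, 'b'), (1, 'b'), (3, 'b'), (3, 'a'), (2, 'a'), (2, 'b')]


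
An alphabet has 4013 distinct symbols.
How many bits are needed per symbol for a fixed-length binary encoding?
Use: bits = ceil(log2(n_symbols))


log2(4013) = 11.9705
Bracket: 2^11 = 2048 < 4013 <= 2^12 = 4096
So ceil(log2(4013)) = 12

bits = ceil(log2(4013)) = ceil(11.9705) = 12 bits


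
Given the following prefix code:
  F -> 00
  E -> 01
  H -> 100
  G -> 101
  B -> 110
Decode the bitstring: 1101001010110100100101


Decoding step by step:
Bits 110 -> B
Bits 100 -> H
Bits 101 -> G
Bits 01 -> E
Bits 101 -> G
Bits 00 -> F
Bits 100 -> H
Bits 101 -> G


Decoded message: BHGEGFHG


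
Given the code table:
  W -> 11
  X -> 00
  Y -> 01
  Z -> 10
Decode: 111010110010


Decoding:
11 -> W
10 -> Z
10 -> Z
11 -> W
00 -> X
10 -> Z


Result: WZZWXZ


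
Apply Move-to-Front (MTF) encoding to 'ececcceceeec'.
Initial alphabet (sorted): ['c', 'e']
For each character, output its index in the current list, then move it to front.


MTF encoding:
'e': index 1 in ['c', 'e'] -> ['e', 'c']
'c': index 1 in ['e', 'c'] -> ['c', 'e']
'e': index 1 in ['c', 'e'] -> ['e', 'c']
'c': index 1 in ['e', 'c'] -> ['c', 'e']
'c': index 0 in ['c', 'e'] -> ['c', 'e']
'c': index 0 in ['c', 'e'] -> ['c', 'e']
'e': index 1 in ['c', 'e'] -> ['e', 'c']
'c': index 1 in ['e', 'c'] -> ['c', 'e']
'e': index 1 in ['c', 'e'] -> ['e', 'c']
'e': index 0 in ['e', 'c'] -> ['e', 'c']
'e': index 0 in ['e', 'c'] -> ['e', 'c']
'c': index 1 in ['e', 'c'] -> ['c', 'e']


Output: [1, 1, 1, 1, 0, 0, 1, 1, 1, 0, 0, 1]


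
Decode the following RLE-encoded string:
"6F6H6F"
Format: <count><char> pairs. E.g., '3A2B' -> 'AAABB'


Expanding each <count><char> pair:
  6F -> 'FFFFFF'
  6H -> 'HHHHHH'
  6F -> 'FFFFFF'

Decoded = FFFFFFHHHHHHFFFFFF


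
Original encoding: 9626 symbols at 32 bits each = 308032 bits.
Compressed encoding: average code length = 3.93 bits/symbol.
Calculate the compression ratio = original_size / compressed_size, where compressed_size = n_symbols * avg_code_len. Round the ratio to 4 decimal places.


original_size = n_symbols * orig_bits = 9626 * 32 = 308032 bits
compressed_size = n_symbols * avg_code_len = 9626 * 3.93 = 37830.18 bits
ratio = original_size / compressed_size = 308032 / 37830.18 = 8.1425

Compression ratio = 8.1425


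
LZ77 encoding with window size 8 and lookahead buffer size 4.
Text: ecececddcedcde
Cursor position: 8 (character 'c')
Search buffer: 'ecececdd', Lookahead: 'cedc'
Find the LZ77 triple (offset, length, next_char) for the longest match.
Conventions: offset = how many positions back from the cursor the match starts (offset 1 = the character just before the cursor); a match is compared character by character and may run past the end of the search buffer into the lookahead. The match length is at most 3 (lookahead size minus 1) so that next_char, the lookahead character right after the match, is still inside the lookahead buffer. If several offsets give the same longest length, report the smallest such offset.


Try each offset into the search buffer:
  offset=1 (pos 7, char 'd'): match length 0
  offset=2 (pos 6, char 'd'): match length 0
  offset=3 (pos 5, char 'c'): match length 1
  offset=4 (pos 4, char 'e'): match length 0
  offset=5 (pos 3, char 'c'): match length 2
  offset=6 (pos 2, char 'e'): match length 0
  offset=7 (pos 1, char 'c'): match length 2
  offset=8 (pos 0, char 'e'): match length 0
Longest match has length 2, found at offsets 5, 7; take the smallest, offset 5.
next_char = character at position 8 + 2 = 10 -> 'd'

Best match: offset=5, length=2 (matching 'ce' starting at position 3)
LZ77 triple: (5, 2, 'd')


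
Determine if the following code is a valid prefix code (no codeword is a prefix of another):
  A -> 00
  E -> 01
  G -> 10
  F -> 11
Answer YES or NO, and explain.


Checking each pair (does one codeword prefix another?):
  A='00' vs E='01': no prefix
  A='00' vs G='10': no prefix
  A='00' vs F='11': no prefix
  E='01' vs A='00': no prefix
  E='01' vs G='10': no prefix
  E='01' vs F='11': no prefix
  G='10' vs A='00': no prefix
  G='10' vs E='01': no prefix
  G='10' vs F='11': no prefix
  F='11' vs A='00': no prefix
  F='11' vs E='01': no prefix
  F='11' vs G='10': no prefix
No violation found over all pairs.

YES -- this is a valid prefix code. No codeword is a prefix of any other codeword.


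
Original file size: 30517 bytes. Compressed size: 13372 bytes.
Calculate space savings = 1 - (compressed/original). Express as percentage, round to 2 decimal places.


ratio = compressed/original = 13372/30517 = 0.438182
savings = 1 - ratio = 1 - 0.438182 = 0.561818
as a percentage: 0.561818 * 100 = 56.18%

Space savings = 1 - 13372/30517 = 56.18%


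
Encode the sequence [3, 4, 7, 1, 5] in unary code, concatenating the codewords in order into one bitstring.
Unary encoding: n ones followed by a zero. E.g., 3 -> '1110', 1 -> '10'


Encode each number as n ones followed by a terminating 0:
  3 -> 1110 (4 bits)
  4 -> 11110 (5 bits)
  7 -> 11111110 (8 bits)
  1 -> 10 (2 bits)
  5 -> 111110 (6 bits)
Total length = 4 + 5 + 8 + 2 + 6 = 25 bits.

Unary([3, 4, 7, 1, 5]) = 1110111101111111010111110 (25 bits)


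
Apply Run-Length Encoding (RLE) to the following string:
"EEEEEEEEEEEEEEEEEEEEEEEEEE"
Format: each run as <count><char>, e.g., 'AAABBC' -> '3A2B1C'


Scanning runs left to right:
  i=0: run of 'E' x 26 -> '26E'

RLE = 26E


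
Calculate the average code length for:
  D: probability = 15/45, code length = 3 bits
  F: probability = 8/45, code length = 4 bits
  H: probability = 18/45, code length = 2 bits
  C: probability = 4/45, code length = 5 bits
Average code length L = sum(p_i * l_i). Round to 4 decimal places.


Weighted contributions p_i * l_i:
  D: (15/45) * 3 = 45/45
  F: (8/45) * 4 = 32/45
  H: (18/45) * 2 = 36/45
  C: (4/45) * 5 = 20/45
Sum = (45 + 32 + 36 + 20)/45 = 133/45

L = 133/45 = 2.9556 bits/symbol


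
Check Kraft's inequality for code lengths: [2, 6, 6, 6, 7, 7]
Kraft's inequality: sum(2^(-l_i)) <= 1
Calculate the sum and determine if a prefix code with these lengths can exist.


Sum = 2^(-2) + 2^(-6) + 2^(-6) + 2^(-6) + 2^(-7) + 2^(-7)
    = 0.25 + 0.015625 + 0.015625 + 0.015625 + 0.0078125 + 0.0078125
    = 40/128 = 0.3125
Since 0.3125 <= 1, Kraft's inequality IS satisfied.
A prefix code with these lengths CAN exist.

Kraft sum = 0.3125. Satisfied.


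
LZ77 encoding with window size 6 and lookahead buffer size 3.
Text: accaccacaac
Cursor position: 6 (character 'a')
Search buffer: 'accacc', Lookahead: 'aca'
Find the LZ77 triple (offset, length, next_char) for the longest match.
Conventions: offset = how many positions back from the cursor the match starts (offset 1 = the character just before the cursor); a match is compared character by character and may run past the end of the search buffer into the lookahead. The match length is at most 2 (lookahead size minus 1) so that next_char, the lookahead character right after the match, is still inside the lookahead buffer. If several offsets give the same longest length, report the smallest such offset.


Try each offset into the search buffer:
  offset=1 (pos 5, char 'c'): match length 0
  offset=2 (pos 4, char 'c'): match length 0
  offset=3 (pos 3, char 'a'): match length 2
  offset=4 (pos 2, char 'c'): match length 0
  offset=5 (pos 1, char 'c'): match length 0
  offset=6 (pos 0, char 'a'): match length 2
Longest match has length 2, found at offsets 3, 6; take the smallest, offset 3.
next_char = character at position 6 + 2 = 8 -> 'a'

Best match: offset=3, length=2 (matching 'ac' starting at position 3)
LZ77 triple: (3, 2, 'a')


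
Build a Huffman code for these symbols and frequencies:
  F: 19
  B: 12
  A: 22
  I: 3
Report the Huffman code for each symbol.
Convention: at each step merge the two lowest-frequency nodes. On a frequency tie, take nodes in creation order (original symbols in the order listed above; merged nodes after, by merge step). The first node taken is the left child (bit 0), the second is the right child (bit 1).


Huffman tree construction:
Step 1: Merge I(3) + B(12) = 15
Step 2: Merge (I+B)(15) + F(19) = 34
Step 3: Merge A(22) + ((I+B)+F)(34) = 56
Read each symbol's code off the tree from the root (left child = 0, right child = 1).

Codes:
  F: 11 (length 2)
  B: 101 (length 3)
  A: 0 (length 1)
  I: 100 (length 3)
Average code length: 105/56 = 1.8750 bits/symbol


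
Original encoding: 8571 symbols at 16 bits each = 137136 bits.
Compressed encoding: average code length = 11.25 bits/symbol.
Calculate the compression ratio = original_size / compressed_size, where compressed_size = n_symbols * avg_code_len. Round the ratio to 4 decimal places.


original_size = n_symbols * orig_bits = 8571 * 16 = 137136 bits
compressed_size = n_symbols * avg_code_len = 8571 * 11.25 = 96423.75 bits
ratio = original_size / compressed_size = 137136 / 96423.75 = 1.4222

Compression ratio = 1.4222


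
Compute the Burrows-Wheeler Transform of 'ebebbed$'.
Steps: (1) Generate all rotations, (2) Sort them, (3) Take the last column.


Rotations (sorted):
  0: $ebebbed -> last char: d
  1: bbed$ebe -> last char: e
  2: bebbed$e -> last char: e
  3: bed$ebeb -> last char: b
  4: d$ebebbe -> last char: e
  5: ebbed$eb -> last char: b
  6: ebebbed$ -> last char: $
  7: ed$ebebb -> last char: b


BWT = deebeb$b


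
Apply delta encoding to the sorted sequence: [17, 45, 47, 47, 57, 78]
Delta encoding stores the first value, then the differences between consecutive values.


First value: 17
Deltas:
  45 - 17 = 28
  47 - 45 = 2
  47 - 47 = 0
  57 - 47 = 10
  78 - 57 = 21


Delta encoded: [17, 28, 2, 0, 10, 21]


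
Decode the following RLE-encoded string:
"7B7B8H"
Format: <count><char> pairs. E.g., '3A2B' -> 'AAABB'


Expanding each <count><char> pair:
  7B -> 'BBBBBBB'
  7B -> 'BBBBBBB'
  8H -> 'HHHHHHHH'

Decoded = BBBBBBBBBBBBBBHHHHHHHH


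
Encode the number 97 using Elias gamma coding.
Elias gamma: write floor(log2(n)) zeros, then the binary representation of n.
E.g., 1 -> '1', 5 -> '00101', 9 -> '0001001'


num_bits = floor(log2(97)) + 1 = 7
leading_zeros = num_bits - 1 = 6
binary(97) = 1100001

Elias gamma(97) = '000000' + '1100001' = 0000001100001 (13 bits)


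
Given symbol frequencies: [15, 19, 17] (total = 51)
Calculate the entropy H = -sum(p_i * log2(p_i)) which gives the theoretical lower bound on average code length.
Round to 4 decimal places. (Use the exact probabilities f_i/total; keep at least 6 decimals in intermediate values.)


Per-symbol terms -p_i * log2(p_i) with p_i = f_i/51:
  p = 15/51 = 0.294118: log2(p) = -1.765535, -p*log2(p) = 0.519275
  p = 19/51 = 0.372549: log2(p) = -1.424498, -p*log2(p) = 0.530695
  p = 17/51 = 0.333333: log2(p) = -1.584963, -p*log2(p) = 0.528321
H = 0.519275 + 0.530695 + 0.528321 = 1.578291

H = 1.5783 bits/symbol


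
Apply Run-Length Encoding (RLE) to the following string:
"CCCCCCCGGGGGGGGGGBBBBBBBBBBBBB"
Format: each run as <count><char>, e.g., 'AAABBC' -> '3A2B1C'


Scanning runs left to right:
  i=0: run of 'C' x 7 -> '7C'
  i=7: run of 'G' x 10 -> '10G'
  i=17: run of 'B' x 13 -> '13B'

RLE = 7C10G13B


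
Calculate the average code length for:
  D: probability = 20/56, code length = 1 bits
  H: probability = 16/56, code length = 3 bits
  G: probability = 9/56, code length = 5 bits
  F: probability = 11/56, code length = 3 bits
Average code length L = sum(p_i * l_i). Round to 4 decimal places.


Weighted contributions p_i * l_i:
  D: (20/56) * 1 = 20/56
  H: (16/56) * 3 = 48/56
  G: (9/56) * 5 = 45/56
  F: (11/56) * 3 = 33/56
Sum = (20 + 48 + 45 + 33)/56 = 146/56

L = 146/56 = 2.6071 bits/symbol


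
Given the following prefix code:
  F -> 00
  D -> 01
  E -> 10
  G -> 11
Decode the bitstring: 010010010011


Decoding step by step:
Bits 01 -> D
Bits 00 -> F
Bits 10 -> E
Bits 01 -> D
Bits 00 -> F
Bits 11 -> G


Decoded message: DFEDFG


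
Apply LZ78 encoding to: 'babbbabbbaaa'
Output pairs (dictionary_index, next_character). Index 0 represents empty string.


LZ78 encoding steps:
Dictionary: {0: ''}
Step 1: w='' (idx 0), next='b' -> output (0, 'b'), add 'b' as idx 1
Step 2: w='' (idx 0), next='a' -> output (0, 'a'), add 'a' as idx 2
Step 3: w='b' (idx 1), next='b' -> output (1, 'b'), add 'bb' as idx 3
Step 4: w='b' (idx 1), next='a' -> output (1, 'a'), add 'ba' as idx 4
Step 5: w='bb' (idx 3), next='b' -> output (3, 'b'), add 'bbb' as idx 5
Step 6: w='a' (idx 2), next='a' -> output (2, 'a'), add 'aa' as idx 6
Step 7: w='a' (idx 2), end of input -> output (2, '')


Encoded: [(0, 'b'), (0, 'a'), (1, 'b'), (1, 'a'), (3, 'b'), (2, 'a'), (2, '')]
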